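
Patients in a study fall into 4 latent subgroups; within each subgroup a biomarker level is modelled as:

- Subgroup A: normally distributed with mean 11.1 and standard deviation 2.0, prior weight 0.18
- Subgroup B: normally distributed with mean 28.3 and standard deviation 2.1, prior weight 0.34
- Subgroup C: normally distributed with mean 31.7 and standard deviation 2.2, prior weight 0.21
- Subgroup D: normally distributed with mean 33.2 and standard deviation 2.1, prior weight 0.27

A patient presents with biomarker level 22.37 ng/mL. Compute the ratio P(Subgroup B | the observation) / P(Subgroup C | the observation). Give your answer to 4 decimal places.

Only the two components matter; the odds are (w_i f_i(x)) / (w_j f_j(x)).
Normal densities:
  p_A = 2.53954e-08
  p_B = 0.00352517
  p_C = 2.25438e-05
  p_D = 3.18725e-07
Posterior odds = (w_B·p_B) / (w_C·p_C) = (0.34·0.00352517) / (0.21·2.25438e-05) = 0.00119856 / 4.7342e-06 ≈ 253.1704

253.1704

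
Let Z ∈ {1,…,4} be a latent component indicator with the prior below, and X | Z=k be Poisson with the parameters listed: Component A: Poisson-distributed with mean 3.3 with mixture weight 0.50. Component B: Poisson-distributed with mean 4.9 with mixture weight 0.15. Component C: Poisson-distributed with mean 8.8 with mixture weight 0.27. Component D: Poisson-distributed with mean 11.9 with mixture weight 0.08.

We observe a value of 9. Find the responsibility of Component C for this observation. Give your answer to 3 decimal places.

P(component k | x) = π_k·f_k(x) / marginal(x), where marginal(x) = Σ_j π_j·f_j(x).
Poisson probabilities:
  f_A = 0.00471727
  f_B = 0.0334163
  f_C = 0.131459
  f_D = 0.0895479
Multiply by the mixture weights:
  π_A·f_A = 0.50 × 0.00471727 = 0.00235863
  π_B·f_B = 0.15 × 0.0334163 = 0.00501245
  π_C·f_C = 0.27 × 0.131459 = 0.0354939
  π_D·f_D = 0.08 × 0.0895479 = 0.00716383
Marginal: 0.00235863 + 0.00501245 + 0.0354939 + 0.00716383 = 0.0500288
Responsibility of Component C: 0.0354939 / 0.0500288 ≈ 0.709

0.709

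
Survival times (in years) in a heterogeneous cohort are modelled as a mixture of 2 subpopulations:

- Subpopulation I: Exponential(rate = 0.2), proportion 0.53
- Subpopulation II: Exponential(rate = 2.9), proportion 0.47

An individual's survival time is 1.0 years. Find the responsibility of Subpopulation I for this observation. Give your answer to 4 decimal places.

The responsibility of component k is π_k f_k(x) divided by Σ_j π_j f_j(x).
Component likelihoods at x = 1.0 years:
  L_I = 0.163746
  L_II = 0.159567
Prior × likelihood for each component:
  π_I·L_I = 0.53 × 0.163746 = 0.0867855
  π_II·L_II = 0.47 × 0.159567 = 0.0749966
Denominator: 0.0867855 + 0.0749966 = 0.161782
P(Subpopulation I | 1.0 years) = 0.0867855 / 0.161782 ≈ 0.5364

0.5364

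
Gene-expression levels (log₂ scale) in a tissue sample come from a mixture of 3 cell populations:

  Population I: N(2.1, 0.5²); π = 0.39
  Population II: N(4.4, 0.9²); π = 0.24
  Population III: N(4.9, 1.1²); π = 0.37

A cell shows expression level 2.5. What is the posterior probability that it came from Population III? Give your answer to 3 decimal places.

Apply Bayes' rule: the posterior for each component is proportional to its prior times its likelihood at x.
Evaluate each component's likelihood at the observed value:
  p_I = 0.579383
  p_II = 0.0477406
  p_III = 0.0335602
Multiply by the mixture weights:
  P(Z=I)·p_I = 0.39 × 0.579383 = 0.225959
  P(Z=II)·p_II = 0.24 × 0.0477406 = 0.0114577
  P(Z=III)·p_III = 0.37 × 0.0335602 = 0.0124173
Denominator: 0.225959 + 0.0114577 + 0.0124173 = 0.249834
P(Population III | the observation) = 0.0124173 / 0.249834 ≈ 0.050

0.050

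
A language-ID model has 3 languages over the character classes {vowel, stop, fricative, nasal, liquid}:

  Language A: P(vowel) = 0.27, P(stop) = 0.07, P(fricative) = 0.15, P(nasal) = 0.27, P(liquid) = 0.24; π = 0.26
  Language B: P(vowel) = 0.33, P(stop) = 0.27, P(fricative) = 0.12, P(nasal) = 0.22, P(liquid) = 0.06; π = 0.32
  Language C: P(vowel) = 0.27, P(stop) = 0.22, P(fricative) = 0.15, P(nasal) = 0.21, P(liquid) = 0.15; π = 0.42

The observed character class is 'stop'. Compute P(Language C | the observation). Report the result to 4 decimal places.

0.4690

By Bayes' theorem, P(k | x) = π_k f_k(x) / Σ_j π_j f_j(x).
Component likelihoods at x = 'stop':
  p_A = 0.07
  p_B = 0.27
  p_C = 0.22
Multiply by the mixture weights:
  π_A·p_A = 0.26 × 0.07 = 0.0182
  π_B·p_B = 0.32 × 0.27 = 0.0864
  π_C·p_C = 0.42 × 0.22 = 0.0924
Normaliser: 0.0182 + 0.0864 + 0.0924 = 0.197
Responsibility of Language C: 0.0924 / 0.197 ≈ 0.4690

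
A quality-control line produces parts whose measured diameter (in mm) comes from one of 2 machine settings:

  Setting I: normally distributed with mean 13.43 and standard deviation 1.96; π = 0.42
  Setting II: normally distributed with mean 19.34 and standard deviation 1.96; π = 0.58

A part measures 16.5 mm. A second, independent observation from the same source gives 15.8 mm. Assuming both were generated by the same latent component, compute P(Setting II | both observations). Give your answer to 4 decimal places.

P(component k | x) = π_k·f_k(x) / marginal(x), where marginal(x) = Σ_j π_j·f_j(x).
Since both observations come from the same component, the likelihood for component k is f_k(x₁)·f_k(x₂).
  f_I = [(1/(1.96·√(2π)))·exp(−(16.5−13.43)²/(2·1.96²)) = 0.203542·exp(-1.22669) = 0.0596911] × [0.0979845] = 0.0058488
  f_II = [(1/(1.96·√(2π)))·exp(−(16.5−19.34)²/(2·1.96²)) = 0.203542·exp(-1.04977) = 0.0712433] × [0.0398385] = 0.00283823
Multiply by the mixture weights:
  π_I·f_I = 0.42 × 0.0058488 = 0.0024565
  π_II·f_II = 0.58 × 0.00283823 = 0.00164617
Evidence: 0.0024565 + 0.00164617 = 0.00410267
So the posterior for Setting II is 0.00164617 / 0.00410267 ≈ 0.4012.

0.4012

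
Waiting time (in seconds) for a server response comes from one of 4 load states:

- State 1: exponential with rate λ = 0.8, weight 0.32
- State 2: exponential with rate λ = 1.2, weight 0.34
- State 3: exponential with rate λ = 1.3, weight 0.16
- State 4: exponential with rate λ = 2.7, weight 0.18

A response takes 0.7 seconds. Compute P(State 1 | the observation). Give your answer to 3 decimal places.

Posterior ∝ prior × likelihood, so P(k | x) ∝ P(Z=k) f_k(x); normalise over all components.
Component likelihoods at x = 0.7 seconds:
  f_1 = 0.8·e^(−0.8·0.7) = 0.8·e^(−0.5600) = 0.456967
  f_2 = 1.2·e^(−1.2·0.7) = 1.2·e^(−0.8400) = 0.518053
  f_3 = 1.3·e^(−1.3·0.7) = 1.3·e^(−0.9100) = 0.523281
  f_4 = 2.7·e^(−2.7·0.7) = 2.7·e^(−1.8900) = 0.407894
Multiply by the mixture weights:
  P(Z=1)·f_1 = 0.32 × 0.456967 = 0.14623
  P(Z=2)·f_2 = 0.34 × 0.518053 = 0.176138
  P(Z=3)·f_3 = 0.16 × 0.523281 = 0.083725
  P(Z=4)·f_4 = 0.18 × 0.407894 = 0.0734209
Normaliser: 0.14623 + 0.176138 + 0.083725 + 0.0734209 = 0.479513
P(State 1 | data) = 0.14623 / 0.479513 ≈ 0.305

0.305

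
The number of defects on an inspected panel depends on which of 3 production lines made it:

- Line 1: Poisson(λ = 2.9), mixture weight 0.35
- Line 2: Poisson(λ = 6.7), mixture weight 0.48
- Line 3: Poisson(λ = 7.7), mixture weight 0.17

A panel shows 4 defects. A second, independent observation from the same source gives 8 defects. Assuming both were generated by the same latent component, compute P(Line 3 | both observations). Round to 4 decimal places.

The responsibility of component k is π_k f_k(x) divided by Σ_j π_j f_j(x).
Since both observations come from the same component, the likelihood for component k is f_k(x₁)·f_k(x₂).
  L_1 = [e^(−2.9)·2.9^4/4! = 0.162154] × [0.00682668] = 0.00110697
  L_2 = [e^(−6.7)·6.7^4/4! = 0.103351] × [0.123967] = 0.0128121
  L_3 = [e^(−7.7)·7.7^4/4! = 0.0663261] × [0.138783] = 0.00920496
Prior × likelihood for each component:
  π_1·L_1 = 0.35 × 0.00110697 = 0.00038744
  π_2·L_2 = 0.48 × 0.0128121 = 0.0061498
  π_3·L_3 = 0.17 × 0.00920496 = 0.00156484
Sum: 0.00038744 + 0.0061498 + 0.00156484 = 0.00810208
P(Line 3 | x) ≈ 0.1931

0.1931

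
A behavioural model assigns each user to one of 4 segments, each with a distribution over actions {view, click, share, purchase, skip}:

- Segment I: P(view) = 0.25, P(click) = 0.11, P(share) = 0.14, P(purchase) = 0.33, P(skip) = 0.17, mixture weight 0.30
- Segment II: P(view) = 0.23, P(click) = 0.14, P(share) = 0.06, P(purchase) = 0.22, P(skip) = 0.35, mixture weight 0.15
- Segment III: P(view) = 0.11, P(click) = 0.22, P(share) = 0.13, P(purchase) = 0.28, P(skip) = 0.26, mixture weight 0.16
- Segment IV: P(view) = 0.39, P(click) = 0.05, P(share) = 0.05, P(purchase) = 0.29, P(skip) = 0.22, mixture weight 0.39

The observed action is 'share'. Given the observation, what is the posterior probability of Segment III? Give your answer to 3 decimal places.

0.228

The responsibility of component k is π_k f_k(x) divided by Σ_j π_j f_j(x).
Categorical probabilities:
  f_I = 0.14
  f_II = 0.06
  f_III = 0.13
  f_IV = 0.05
Prior × likelihood for each component:
  π_I·f_I = 0.30 × 0.14 = 0.042
  π_II·f_II = 0.15 × 0.06 = 0.009
  π_III·f_III = 0.16 × 0.13 = 0.0208
  π_IV·f_IV = 0.39 × 0.05 = 0.0195
Evidence: 0.042 + 0.009 + 0.0208 + 0.0195 = 0.0913
So the posterior for Segment III is 0.0208 / 0.0913 ≈ 0.228.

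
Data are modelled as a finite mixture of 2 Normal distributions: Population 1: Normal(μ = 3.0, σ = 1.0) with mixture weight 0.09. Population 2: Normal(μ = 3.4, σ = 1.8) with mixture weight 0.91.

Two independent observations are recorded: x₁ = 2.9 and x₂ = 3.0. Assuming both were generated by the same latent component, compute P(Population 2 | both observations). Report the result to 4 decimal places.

0.7465

Apply Bayes' rule: the posterior for each component is proportional to its prior times its likelihood at x.
Since both observations come from the same component, the likelihood for component k is f_k(x₁)·f_k(x₂).
  f_1 = [0.396953] × [0.398942] = 0.158361
  f_2 = [0.213247] × [0.216229] = 0.0461102
Unnormalised posteriors:
  w_1·f_1 = 0.09 × 0.158361 = 0.0142525
  w_2·f_2 = 0.91 × 0.0461102 = 0.0419602
Sum: 0.0142525 + 0.0419602 = 0.0562127
So the posterior for Population 2 is 0.0419602 / 0.0562127 ≈ 0.7465.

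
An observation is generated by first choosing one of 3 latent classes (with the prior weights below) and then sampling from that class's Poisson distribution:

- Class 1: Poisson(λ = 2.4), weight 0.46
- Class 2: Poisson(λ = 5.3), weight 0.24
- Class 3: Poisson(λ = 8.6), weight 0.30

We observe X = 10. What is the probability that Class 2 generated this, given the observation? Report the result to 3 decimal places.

0.146

Posterior ∝ prior × likelihood, so P(k | x) ∝ w_k f_k(x); normalise over all components.
Component likelihoods at x = 10:
  p_1 = e^(−2.4)·2.4^10/10! = 0.000158505
  p_2 = e^(−5.3)·5.3^10/10! = 0.0240566
  p_3 = e^(−8.6)·8.6^10/10! = 0.112277
Unnormalised posteriors:
  w_1·p_1 = 0.46 × 0.000158505 = 7.29122e-05
  w_2·p_2 = 0.24 × 0.0240566 = 0.00577359
  w_3·p_3 = 0.30 × 0.112277 = 0.033683
Sum: 7.29122e-05 + 0.00577359 + 0.033683 = 0.0395295
So the posterior for Class 2 is 0.00577359 / 0.0395295 ≈ 0.146.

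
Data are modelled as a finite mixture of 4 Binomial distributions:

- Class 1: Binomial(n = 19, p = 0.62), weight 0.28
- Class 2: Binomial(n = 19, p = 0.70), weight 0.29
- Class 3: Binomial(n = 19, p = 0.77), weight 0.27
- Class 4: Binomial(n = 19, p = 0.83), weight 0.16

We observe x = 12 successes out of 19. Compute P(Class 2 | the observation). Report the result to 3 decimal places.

0.369

The responsibility of component k is π_k f_k(x) divided by Σ_j π_j f_j(x).
Component likelihoods at x = 12 successes out of 19:
  p_1 = C(19,12)·0.62^12·0.38^7 = 50388·0.00322627·0.00114416 = 0.186
  p_2 = C(19,12)·0.70^12·0.30^7 = 50388·0.0138413·0.0002187 = 0.152529
  p_3 = C(19,12)·0.77^12·0.23^7 = 50388·0.0434399·3.40483e-05 = 0.0745265
  p_4 = C(19,12)·0.83^12·0.17^7 = 50388·0.10689·4.10339e-06 = 0.0221007
Multiply by the mixture weights:
  π_1·p_1 = 0.28 × 0.186 = 0.05208
  π_2·p_2 = 0.29 × 0.152529 = 0.0442334
  π_3·p_3 = 0.27 × 0.0745265 = 0.0201222
  π_4·p_4 = 0.16 × 0.0221007 = 0.00353612
Sum: 0.05208 + 0.0442334 + 0.0201222 + 0.00353612 = 0.119972
So the posterior for Class 2 is 0.0442334 / 0.119972 ≈ 0.369.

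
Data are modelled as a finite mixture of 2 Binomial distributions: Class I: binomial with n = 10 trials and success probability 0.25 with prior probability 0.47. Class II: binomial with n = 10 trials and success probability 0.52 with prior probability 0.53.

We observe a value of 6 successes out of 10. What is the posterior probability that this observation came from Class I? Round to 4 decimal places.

0.0613

Apply Bayes' rule: the posterior for each component is proportional to its prior times its likelihood at x.
Component likelihoods at x = 6 successes out of 10:
  p_I = 0.016222
  p_II = 0.220396
Prior × likelihood for each component:
  π_I·p_I = 0.47 × 0.016222 = 0.00762434
  π_II·p_II = 0.53 × 0.220396 = 0.11681
Normaliser: 0.00762434 + 0.11681 = 0.124434
P(Class I | x) = 0.00762434 / 0.124434 ≈ 0.0613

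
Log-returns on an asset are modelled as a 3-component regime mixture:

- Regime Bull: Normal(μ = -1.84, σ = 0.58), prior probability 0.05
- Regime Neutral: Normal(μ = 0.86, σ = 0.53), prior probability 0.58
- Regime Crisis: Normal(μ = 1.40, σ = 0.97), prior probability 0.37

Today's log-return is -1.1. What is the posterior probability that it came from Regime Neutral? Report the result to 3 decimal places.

P(component k | x) = P(Z=k)·f_k(x) / marginal(x), where marginal(x) = Σ_j P(Z=j)·f_j(x).
Normal densities:
  p_Bull = (1/(0.58·√(2π)))·exp(−(-1.1−-1.84)²/(2·0.58²)) = 0.687832·exp(-0.81391) = 0.304793
  p_Neutral = (1/(0.53·√(2π)))·exp(−(-1.1−0.86)²/(2·0.53²)) = 0.752721·exp(-6.83802) = 0.000807086
  p_Crisis = (1/(0.97·√(2π)))·exp(−(-1.1−1.40)²/(2·0.97²)) = 0.411281·exp(-3.32129) = 0.0148498
Prior × likelihood for each component:
  P(Z=Bull)·p_Bull = 0.05 × 0.304793 = 0.0152396
  P(Z=Neutral)·p_Neutral = 0.58 × 0.000807086 = 0.00046811
  P(Z=Crisis)·p_Crisis = 0.37 × 0.0148498 = 0.00549443
Denominator: 0.0152396 + 0.00046811 + 0.00549443 = 0.0212022
Responsibility of Regime Neutral: 0.00046811 / 0.0212022 ≈ 0.022

0.022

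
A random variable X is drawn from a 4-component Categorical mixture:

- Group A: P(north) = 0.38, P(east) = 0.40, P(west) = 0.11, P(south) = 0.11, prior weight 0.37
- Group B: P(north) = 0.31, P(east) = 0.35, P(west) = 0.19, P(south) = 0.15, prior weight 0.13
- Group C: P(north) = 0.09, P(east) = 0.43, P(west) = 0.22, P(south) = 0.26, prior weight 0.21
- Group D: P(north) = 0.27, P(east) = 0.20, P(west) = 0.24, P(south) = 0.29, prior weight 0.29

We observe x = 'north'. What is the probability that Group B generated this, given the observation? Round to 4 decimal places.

0.1449

By Bayes' theorem, P(k | x) = π_k f_k(x) / Σ_j π_j f_j(x).
Component likelihoods at x = 'north':
  p_A = P(north | comp) = 0.38
  p_B = P(north | comp) = 0.31
  p_C = P(north | comp) = 0.09
  p_D = P(north | comp) = 0.27
Prior × likelihood for each component:
  π_A·p_A = 0.37 × 0.38 = 0.1406
  π_B·p_B = 0.13 × 0.31 = 0.0403
  π_C·p_C = 0.21 × 0.09 = 0.0189
  π_D·p_D = 0.29 × 0.27 = 0.0783
Denominator: 0.1406 + 0.0403 + 0.0189 + 0.0783 = 0.2781
Responsibility of Group B: 0.0403 / 0.2781 ≈ 0.1449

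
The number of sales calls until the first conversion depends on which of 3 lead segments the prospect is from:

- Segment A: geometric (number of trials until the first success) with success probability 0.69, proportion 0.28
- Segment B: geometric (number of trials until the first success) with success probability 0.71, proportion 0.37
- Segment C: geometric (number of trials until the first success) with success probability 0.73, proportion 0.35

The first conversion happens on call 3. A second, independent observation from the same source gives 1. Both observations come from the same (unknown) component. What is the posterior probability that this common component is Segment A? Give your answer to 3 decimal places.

0.304

P(component k | x) = π_k·f_k(x) / marginal(x), where marginal(x) = Σ_j π_j·f_j(x).
Since both observations come from the same component, the likelihood for component k is f_k(x₁)·f_k(x₂).
  p_A = [0.69·(1−0.69)^2 = 0.69·0.0961 = 0.066309] × [0.69] = 0.0457532
  p_B = [0.71·(1−0.71)^2 = 0.71·0.0841 = 0.059711] × [0.71] = 0.0423948
  p_C = [0.73·(1−0.73)^2 = 0.73·0.0729 = 0.053217] × [0.73] = 0.0388484
Weight by the priors:
  π_A·p_A = 0.28 × 0.0457532 = 0.0128109
  π_B·p_B = 0.37 × 0.0423948 = 0.0156861
  π_C·p_C = 0.35 × 0.0388484 = 0.0135969
Denominator: 0.0128109 + 0.0156861 + 0.0135969 = 0.0420939
P(Segment A | data) ≈ 0.304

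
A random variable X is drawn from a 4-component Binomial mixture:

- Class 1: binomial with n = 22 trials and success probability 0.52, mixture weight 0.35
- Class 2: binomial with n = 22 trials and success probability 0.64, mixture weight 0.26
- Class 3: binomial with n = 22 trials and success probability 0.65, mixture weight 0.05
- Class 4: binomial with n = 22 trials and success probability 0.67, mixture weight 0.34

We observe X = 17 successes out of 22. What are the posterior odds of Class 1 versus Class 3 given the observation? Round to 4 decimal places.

Since P(k|x) ∝ π_k f_k(x), the posterior odds are π_i f_i(x) / (π_j f_j(x)).
Evaluate each component's likelihood at the observed value:
  p_1 = 0.00997194
  p_2 = 0.08074
  p_3 = 0.0912818
  p_4 = 0.113857
Odds = (0.35/0.05) × (0.00997194/0.0912818) = 7 × 0.109244 ≈ 0.7647

0.7647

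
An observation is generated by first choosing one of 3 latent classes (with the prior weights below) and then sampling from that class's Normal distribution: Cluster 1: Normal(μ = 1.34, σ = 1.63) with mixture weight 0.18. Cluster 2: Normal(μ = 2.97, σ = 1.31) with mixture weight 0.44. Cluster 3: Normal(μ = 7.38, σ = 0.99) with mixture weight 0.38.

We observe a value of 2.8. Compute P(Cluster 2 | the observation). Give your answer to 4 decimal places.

0.8183

P(component k | x) = π_k·f_k(x) / marginal(x), where marginal(x) = Σ_j π_j·f_j(x).
Normal densities:
  p_1 = 0.163873
  p_2 = 0.301983
  p_3 = 9.07451e-06
Prior × likelihood for each component:
  π_1·p_1 = 0.18 × 0.163873 = 0.0294972
  π_2·p_2 = 0.44 × 0.301983 = 0.132872
  π_3·p_3 = 0.38 × 9.07451e-06 = 3.44831e-06
Normaliser: 0.0294972 + 0.132872 + 3.44831e-06 = 0.162373
So the posterior for Cluster 2 is 0.132872 / 0.162373 ≈ 0.8183.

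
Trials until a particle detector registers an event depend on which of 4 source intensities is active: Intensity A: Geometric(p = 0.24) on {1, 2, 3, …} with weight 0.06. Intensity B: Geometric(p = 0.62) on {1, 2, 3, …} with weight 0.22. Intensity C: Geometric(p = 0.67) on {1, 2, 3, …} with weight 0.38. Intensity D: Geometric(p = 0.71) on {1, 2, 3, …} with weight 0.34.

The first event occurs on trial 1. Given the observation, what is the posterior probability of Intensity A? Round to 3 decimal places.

The responsibility of component k is π_k f_k(x) divided by Σ_j π_j f_j(x).
Geometric probabilities:
  f_A = 0.24·(1−0.24)^0 = 0.24·1 = 0.24
  f_B = 0.62·(1−0.62)^0 = 0.62·1 = 0.62
  f_C = 0.67·(1−0.67)^0 = 0.67·1 = 0.67
  f_D = 0.71·(1−0.71)^0 = 0.71·1 = 0.71
Unnormalised posteriors:
  π_A·f_A = 0.06 × 0.24 = 0.0144
  π_B·f_B = 0.22 × 0.62 = 0.1364
  π_C·f_C = 0.38 × 0.67 = 0.2546
  π_D·f_D = 0.34 × 0.71 = 0.2414
Marginal: 0.0144 + 0.1364 + 0.2546 + 0.2414 = 0.6468
P(Intensity A | x) = 0.0144 / 0.6468 ≈ 0.022

0.022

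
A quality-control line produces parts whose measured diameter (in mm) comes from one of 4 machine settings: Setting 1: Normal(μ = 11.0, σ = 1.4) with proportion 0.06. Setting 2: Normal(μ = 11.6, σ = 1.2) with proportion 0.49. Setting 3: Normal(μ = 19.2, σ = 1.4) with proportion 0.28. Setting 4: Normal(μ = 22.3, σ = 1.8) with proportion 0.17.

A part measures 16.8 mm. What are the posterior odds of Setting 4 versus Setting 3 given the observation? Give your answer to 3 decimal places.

0.019

Posterior odds = (w_i f_i(x)) / (w_j f_j(x)); the normalising sum cancels.
Component likelihoods at x = 16.8 mm:
  f_1 = 5.34351e-05
  f_2 = 2.78091e-05
  f_3 = 0.0655594
  f_4 = 0.00208094
Odds = (0.17/0.28) × (0.00208094/0.0655594) = 0.607143 × 0.0317413 ≈ 0.019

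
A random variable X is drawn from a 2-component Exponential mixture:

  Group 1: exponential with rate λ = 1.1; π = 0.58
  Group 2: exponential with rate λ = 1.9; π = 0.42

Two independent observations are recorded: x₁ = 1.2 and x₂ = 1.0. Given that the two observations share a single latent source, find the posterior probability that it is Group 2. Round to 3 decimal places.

Apply Bayes' rule: the posterior for each component is proportional to its prior times its likelihood at x.
Since both observations come from the same component, the likelihood for component k is f_k(x₁)·f_k(x₂).
  L_1 = [0.293849] × [0.366158] = 0.107595
  L_2 = [0.19434] × [0.28418] = 0.0552276
Prior × likelihood for each component:
  P(Z=1)·L_1 = 0.58 × 0.107595 = 0.0624052
  P(Z=2)·L_2 = 0.42 × 0.0552276 = 0.0231956
Marginal: 0.0624052 + 0.0231956 = 0.0856008
P(Group 2 | x) ≈ 0.271

0.271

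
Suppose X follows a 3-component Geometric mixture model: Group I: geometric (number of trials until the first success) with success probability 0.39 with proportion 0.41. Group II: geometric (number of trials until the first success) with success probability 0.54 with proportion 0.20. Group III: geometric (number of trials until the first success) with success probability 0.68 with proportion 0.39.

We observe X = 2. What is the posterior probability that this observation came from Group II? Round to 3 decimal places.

Posterior ∝ prior × likelihood, so P(k | x) ∝ π_k f_k(x); normalise over all components.
Component likelihoods at x = 2:
  f_I = 0.2379
  f_II = 0.2484
  f_III = 0.2176
Prior × likelihood for each component:
  π_I·f_I = 0.41 × 0.2379 = 0.097539
  π_II·f_II = 0.20 × 0.2484 = 0.04968
  π_III·f_III = 0.39 × 0.2176 = 0.084864
Marginal: 0.097539 + 0.04968 + 0.084864 = 0.232083
So the posterior for Group II is 0.04968 / 0.232083 ≈ 0.214.

0.214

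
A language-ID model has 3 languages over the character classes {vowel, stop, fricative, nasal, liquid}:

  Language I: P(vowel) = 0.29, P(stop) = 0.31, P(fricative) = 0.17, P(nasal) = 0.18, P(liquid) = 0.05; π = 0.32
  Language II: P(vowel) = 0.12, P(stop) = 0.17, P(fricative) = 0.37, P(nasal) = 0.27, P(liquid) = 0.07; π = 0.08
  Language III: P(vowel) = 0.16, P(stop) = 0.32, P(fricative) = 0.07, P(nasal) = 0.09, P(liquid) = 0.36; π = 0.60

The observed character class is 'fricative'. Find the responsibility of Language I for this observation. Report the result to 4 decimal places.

Posterior ∝ prior × likelihood, so P(k | x) ∝ π_k f_k(x); normalise over all components.
Categorical probabilities:
  p_I = P(fricative | comp) = 0.17
  p_II = P(fricative | comp) = 0.37
  p_III = P(fricative | comp) = 0.07
Multiply by the mixture weights:
  π_I·p_I = 0.32 × 0.17 = 0.0544
  π_II·p_II = 0.08 × 0.37 = 0.0296
  π_III·p_III = 0.60 × 0.07 = 0.042
Evidence: 0.0544 + 0.0296 + 0.042 = 0.126
Responsibility of Language I: 0.0544 / 0.126 ≈ 0.4317

0.4317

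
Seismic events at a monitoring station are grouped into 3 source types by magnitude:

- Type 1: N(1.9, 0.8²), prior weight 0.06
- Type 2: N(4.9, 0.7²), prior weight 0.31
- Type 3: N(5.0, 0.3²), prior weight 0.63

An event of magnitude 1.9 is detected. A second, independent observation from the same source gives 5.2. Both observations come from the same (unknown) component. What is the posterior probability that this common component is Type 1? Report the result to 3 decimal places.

P(component k | x) = π_k·f_k(x) / marginal(x), where marginal(x) = Σ_j π_j·f_j(x).
Since both observations come from the same component, the likelihood for component k is f_k(x₁)·f_k(x₂).
  f_1 = [(1/(0.8·√(2π)))·exp(−(1.9−1.9)²/(2·0.8²)) = 0.498678·exp(-0.00000) = 0.498678] × [0.000100676] = 5.02047e-05
  f_2 = [(1/(0.7·√(2π)))·exp(−(1.9−4.9)²/(2·0.7²)) = 0.569918·exp(-9.18367) = 5.8532e-05] × [0.51991] = 3.04313e-05
  f_3 = [(1/(0.3·√(2π)))·exp(−(1.9−5.0)²/(2·0.3²)) = 1.329808·exp(-53.38889) = 8.65544e-24] × [1.06483] = 9.21654e-24
Prior × likelihood for each component:
  π_1·f_1 = 0.06 × 5.02047e-05 = 3.01228e-06
  π_2·f_2 = 0.31 × 3.04313e-05 = 9.43372e-06
  π_3·f_3 = 0.63 × 9.21654e-24 = 5.80642e-24
Sum: 3.01228e-06 + 9.43372e-06 + 5.80642e-24 = 1.2446e-05
P(Type 1 | x) = 3.01228e-06 / 1.2446e-05 ≈ 0.242

0.242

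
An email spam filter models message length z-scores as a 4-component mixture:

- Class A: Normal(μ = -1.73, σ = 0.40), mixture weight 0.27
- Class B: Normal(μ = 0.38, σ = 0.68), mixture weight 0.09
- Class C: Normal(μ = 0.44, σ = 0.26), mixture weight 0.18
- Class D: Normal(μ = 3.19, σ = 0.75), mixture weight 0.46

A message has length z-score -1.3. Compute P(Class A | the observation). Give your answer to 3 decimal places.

0.984

Apply Bayes' rule: the posterior for each component is proportional to its prior times its likelihood at x.
Evaluate each component's likelihood at the observed value:
  f_A = 0.559641
  f_B = 0.0277317
  f_C = 2.8878e-10
  f_D = 8.77512e-09
Weight by the priors:
  P(Z=A)·f_A = 0.27 × 0.559641 = 0.151103
  P(Z=B)·f_B = 0.09 × 0.0277317 = 0.00249585
  P(Z=C)·f_C = 0.18 × 2.8878e-10 = 5.19804e-11
  P(Z=D)·f_D = 0.46 × 8.77512e-09 = 4.03656e-09
Denominator: 0.151103 + 0.00249585 + 5.19804e-11 + 4.03656e-09 = 0.153599
P(Class A | data) = 0.151103 / 0.153599 ≈ 0.984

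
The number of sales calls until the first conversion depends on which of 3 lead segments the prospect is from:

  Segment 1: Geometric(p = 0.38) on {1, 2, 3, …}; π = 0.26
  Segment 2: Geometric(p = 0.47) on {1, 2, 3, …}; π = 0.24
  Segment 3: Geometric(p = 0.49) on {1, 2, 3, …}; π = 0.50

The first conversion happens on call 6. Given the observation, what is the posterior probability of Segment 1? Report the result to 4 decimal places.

0.4073

Posterior ∝ prior × likelihood, so P(k | x) ∝ π_k f_k(x); normalise over all components.
Component likelihoods at x = 6:
  L_1 = 0.034813
  L_2 = 0.0196552
  L_3 = 0.0169062
Multiply by the mixture weights:
  π_1·L_1 = 0.26 × 0.034813 = 0.00905139
  π_2·L_2 = 0.24 × 0.0196552 = 0.00471725
  π_3·L_3 = 0.50 × 0.0169062 = 0.00845312
Evidence: 0.00905139 + 0.00471725 + 0.00845312 = 0.0222218
P(Segment 1 | data) ≈ 0.4073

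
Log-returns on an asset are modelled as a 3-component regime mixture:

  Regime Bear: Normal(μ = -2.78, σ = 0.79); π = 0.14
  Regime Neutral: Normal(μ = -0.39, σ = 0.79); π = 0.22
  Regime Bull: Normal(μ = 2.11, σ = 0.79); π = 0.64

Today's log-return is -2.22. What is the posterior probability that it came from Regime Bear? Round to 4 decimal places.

0.8787

Apply Bayes' rule: the posterior for each component is proportional to its prior times its likelihood at x.
Evaluate each component's likelihood at the observed value:
  f_Bear = (1/(0.79·√(2π)))·exp(−(-2.22−-2.78)²/(2·0.79²)) = 0.504990·exp(-0.25124) = 0.392799
  f_Neutral = (1/(0.79·√(2π)))·exp(−(-2.22−-0.39)²/(2·0.79²)) = 0.504990·exp(-2.68298) = 0.0345206
  f_Bull = (1/(0.79·√(2π)))·exp(−(-2.22−2.11)²/(2·0.79²)) = 0.504990·exp(-15.02075) = 1.51305e-07
Prior × likelihood for each component:
  π_Bear·f_Bear = 0.14 × 0.392799 = 0.0549918
  π_Neutral·f_Neutral = 0.22 × 0.0345206 = 0.00759453
  π_Bull·f_Bull = 0.64 × 1.51305e-07 = 9.68354e-08
Evidence: 0.0549918 + 0.00759453 + 9.68354e-08 = 0.0625864
P(Regime Bear | data) = 0.0549918 / 0.0625864 ≈ 0.8787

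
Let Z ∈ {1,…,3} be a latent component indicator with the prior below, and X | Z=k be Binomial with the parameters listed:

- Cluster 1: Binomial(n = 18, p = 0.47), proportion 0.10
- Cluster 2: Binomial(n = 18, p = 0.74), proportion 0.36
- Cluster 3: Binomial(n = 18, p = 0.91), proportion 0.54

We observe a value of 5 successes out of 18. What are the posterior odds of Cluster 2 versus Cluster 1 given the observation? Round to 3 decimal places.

The posterior odds equal the prior odds times the likelihood ratio: (π_i/π_j)·(f_i(x)/f_j(x)).
Component likelihoods at x = 5 successes out of 18:
  f_1 = C(18,5)·0.47^5·0.53^13 = 8568·0.0229345·0.000260367 = 0.0511629
  f_2 = C(18,5)·0.74^5·0.26^13 = 8568·0.221901·2.48115e-08 = 4.71728e-05
  f_3 = C(18,5)·0.91^5·0.09^13 = 8568·0.624032·2.54187e-14 = 1.35906e-10
1.69822e-05 / 0.00511629 ≈ 0.003

0.003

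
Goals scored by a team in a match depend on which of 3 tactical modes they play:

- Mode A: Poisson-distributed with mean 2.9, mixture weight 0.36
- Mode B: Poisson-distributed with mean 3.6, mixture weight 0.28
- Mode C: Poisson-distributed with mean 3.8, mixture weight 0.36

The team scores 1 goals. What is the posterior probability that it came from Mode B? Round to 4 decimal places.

Apply Bayes' rule: the posterior for each component is proportional to its prior times its likelihood at x.
Poisson probabilities:
  p_A = e^(−2.9)·2.9^1/1! = 0.159567
  p_B = e^(−3.6)·3.6^1/1! = 0.0983654
  p_C = e^(−3.8)·3.8^1/1! = 0.0850089
Multiply by the mixture weights:
  π_A·p_A = 0.36 × 0.159567 = 0.0574442
  π_B·p_B = 0.28 × 0.0983654 = 0.0275423
  π_C·p_C = 0.36 × 0.0850089 = 0.0306032
Normaliser: 0.0574442 + 0.0275423 + 0.0306032 = 0.11559
So the posterior for Mode B is 0.0275423 / 0.11559 ≈ 0.2383.

0.2383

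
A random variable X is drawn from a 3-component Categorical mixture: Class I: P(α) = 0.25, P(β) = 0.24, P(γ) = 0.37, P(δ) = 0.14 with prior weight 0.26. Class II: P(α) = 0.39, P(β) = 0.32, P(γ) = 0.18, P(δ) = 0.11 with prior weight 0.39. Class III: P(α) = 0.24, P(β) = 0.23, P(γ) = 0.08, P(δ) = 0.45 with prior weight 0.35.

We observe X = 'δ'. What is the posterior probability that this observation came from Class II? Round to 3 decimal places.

0.181

Apply Bayes' rule: the posterior for each component is proportional to its prior times its likelihood at x.
Categorical probabilities:
  f_I = 0.14
  f_II = 0.11
  f_III = 0.45
Unnormalised posteriors:
  π_I·f_I = 0.26 × 0.14 = 0.0364
  π_II·f_II = 0.39 × 0.11 = 0.0429
  π_III·f_III = 0.35 × 0.45 = 0.1575
Denominator: 0.0364 + 0.0429 + 0.1575 = 0.2368
P(Class II | 'δ') = 0.0429 / 0.2368 ≈ 0.181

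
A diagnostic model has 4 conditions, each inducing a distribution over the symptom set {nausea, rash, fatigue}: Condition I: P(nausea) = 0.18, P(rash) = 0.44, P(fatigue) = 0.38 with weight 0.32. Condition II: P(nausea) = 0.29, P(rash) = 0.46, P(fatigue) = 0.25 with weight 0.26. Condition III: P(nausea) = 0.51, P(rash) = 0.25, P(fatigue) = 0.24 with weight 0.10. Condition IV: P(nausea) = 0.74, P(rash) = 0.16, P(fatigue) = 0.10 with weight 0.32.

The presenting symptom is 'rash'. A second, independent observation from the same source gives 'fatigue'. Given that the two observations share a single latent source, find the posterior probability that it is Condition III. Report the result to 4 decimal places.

P(component k | x) = P(Z=k)·f_k(x) / marginal(x), where marginal(x) = Σ_j P(Z=j)·f_j(x).
Since both observations come from the same component, the likelihood for component k is f_k(x₁)·f_k(x₂).
  L_I = [0.44] × [0.38] = 0.1672
  L_II = [0.46] × [0.25] = 0.115
  L_III = [0.25] × [0.24] = 0.06
  L_IV = [0.16] × [0.1] = 0.016
Multiply by the mixture weights:
  P(Z=I)·L_I = 0.32 × 0.1672 = 0.053504
  P(Z=II)·L_II = 0.26 × 0.115 = 0.0299
  P(Z=III)·L_III = 0.10 × 0.06 = 0.006
  P(Z=IV)·L_IV = 0.32 × 0.016 = 0.00512
Marginal: 0.053504 + 0.0299 + 0.006 + 0.00512 = 0.094524
So the posterior for Condition III is 0.006 / 0.094524 ≈ 0.0635.

0.0635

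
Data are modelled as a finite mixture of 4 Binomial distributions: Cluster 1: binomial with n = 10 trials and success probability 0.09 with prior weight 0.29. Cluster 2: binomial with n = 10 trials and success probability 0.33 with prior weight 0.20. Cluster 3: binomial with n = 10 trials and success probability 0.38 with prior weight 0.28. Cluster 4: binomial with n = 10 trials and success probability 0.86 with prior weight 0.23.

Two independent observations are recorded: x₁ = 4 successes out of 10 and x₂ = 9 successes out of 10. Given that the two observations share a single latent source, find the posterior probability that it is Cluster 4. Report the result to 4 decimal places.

0.4564

P(component k | x) = π_k·f_k(x) / marginal(x), where marginal(x) = Σ_j π_j·f_j(x).
Since both observations come from the same component, the likelihood for component k is f_k(x₁)·f_k(x₂).
  L_1 = [C(10,4)·0.09^4·0.91^6 = 210·6.561e-05·0.567869 = 0.00782416] × [3.52553e-09] = 2.75843e-11
  L_2 = [C(10,4)·0.33^4·0.67^6 = 210·0.0118592·0.0904584 = 0.225281] × [0.000310957] = 7.00526e-05
  L_3 = [C(10,4)·0.38^4·0.62^6 = 210·0.0208514·0.0568002 = 0.248716] × [0.00102434] = 0.00025477
  L_4 = [C(10,4)·0.86^4·0.14^6 = 210·0.547008·7.52954e-06 = 0.000864931] × [0.360258] = 0.000311599
Weight by the priors:
  π_1·L_1 = 0.29 × 2.75843e-11 = 7.99944e-12
  π_2·L_2 = 0.20 × 7.00526e-05 = 1.40105e-05
  π_3·L_3 = 0.28 × 0.00025477 = 7.13355e-05
  π_4·L_4 = 0.23 × 0.000311599 = 7.16677e-05
Sum: 7.99944e-12 + 1.40105e-05 + 7.13355e-05 + 7.16677e-05 = 0.000157014
P(Cluster 4 | x₁, x₂) = 7.16677e-05 / 0.000157014 ≈ 0.4564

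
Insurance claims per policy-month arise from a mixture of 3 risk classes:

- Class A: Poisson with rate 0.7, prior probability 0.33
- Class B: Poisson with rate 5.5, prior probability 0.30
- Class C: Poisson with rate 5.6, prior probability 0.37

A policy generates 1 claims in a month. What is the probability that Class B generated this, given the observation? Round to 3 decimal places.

Posterior ∝ prior × likelihood, so P(k | x) ∝ w_k f_k(x); normalise over all components.
Poisson probabilities:
  f_A = e^(−0.7)·0.7^1/1! = 0.34761
  f_B = e^(−5.5)·5.5^1/1! = 0.0224772
  f_C = e^(−5.6)·5.6^1/1! = 0.020708
Weight by the priors:
  w_A·f_A = 0.33 × 0.34761 = 0.114711
  w_B·f_B = 0.30 × 0.0224772 = 0.00674317
  w_C·f_C = 0.37 × 0.020708 = 0.00766197
Sum: 0.114711 + 0.00674317 + 0.00766197 = 0.129116
So the posterior for Class B is 0.00674317 / 0.129116 ≈ 0.052.

0.052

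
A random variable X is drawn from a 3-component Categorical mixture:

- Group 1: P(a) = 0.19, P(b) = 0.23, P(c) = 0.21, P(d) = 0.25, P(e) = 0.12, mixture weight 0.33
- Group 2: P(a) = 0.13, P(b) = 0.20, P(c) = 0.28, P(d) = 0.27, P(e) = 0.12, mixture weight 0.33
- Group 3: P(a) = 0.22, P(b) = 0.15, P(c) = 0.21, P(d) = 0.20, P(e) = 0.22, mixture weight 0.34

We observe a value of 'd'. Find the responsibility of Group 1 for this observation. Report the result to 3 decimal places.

0.344

By Bayes' theorem, P(k | x) = π_k f_k(x) / Σ_j π_j f_j(x).
Categorical probabilities:
  p_1 = P(d | comp) = 0.25
  p_2 = P(d | comp) = 0.27
  p_3 = P(d | comp) = 0.20
Unnormalised posteriors:
  π_1·p_1 = 0.33 × 0.25 = 0.0825
  π_2·p_2 = 0.33 × 0.27 = 0.0891
  π_3·p_3 = 0.34 × 0.2 = 0.068
Evidence: 0.0825 + 0.0891 + 0.068 = 0.2396
P(Group 1 | x) ≈ 0.344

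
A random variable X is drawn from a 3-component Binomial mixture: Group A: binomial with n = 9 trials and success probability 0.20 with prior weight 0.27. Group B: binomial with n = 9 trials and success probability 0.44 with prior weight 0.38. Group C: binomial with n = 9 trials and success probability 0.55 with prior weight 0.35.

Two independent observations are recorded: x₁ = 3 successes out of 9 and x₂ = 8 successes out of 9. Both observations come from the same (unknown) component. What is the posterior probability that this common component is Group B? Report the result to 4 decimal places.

Posterior ∝ prior × likelihood, so P(k | x) ∝ π_k f_k(x); normalise over all components.
Since both observations come from the same component, the likelihood for component k is f_k(x₁)·f_k(x₂).
  L_A = [0.176161] × [1.8432e-05] = 3.247e-06
  L_B = [0.220681] × [0.0070803] = 0.00156249
  L_C = [0.116049] × [0.0339122] = 0.00393549
Multiply by the mixture weights:
  π_A·L_A = 0.27 × 3.247e-06 = 8.76689e-07
  π_B·L_B = 0.38 × 0.00156249 = 0.000593746
  π_C·L_C = 0.35 × 0.00393549 = 0.00137742
Marginal: 8.76689e-07 + 0.000593746 + 0.00137742 = 0.00197205
So the posterior for Group B is 0.000593746 / 0.00197205 ≈ 0.3011.

0.3011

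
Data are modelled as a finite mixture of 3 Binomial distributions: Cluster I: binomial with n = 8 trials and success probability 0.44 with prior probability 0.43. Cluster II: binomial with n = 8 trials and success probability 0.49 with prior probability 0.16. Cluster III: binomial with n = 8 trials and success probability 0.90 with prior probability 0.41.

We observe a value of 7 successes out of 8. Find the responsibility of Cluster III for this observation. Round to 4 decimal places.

Apply Bayes' rule: the posterior for each component is proportional to its prior times its likelihood at x.
Evaluate each component's likelihood at the observed value:
  f_I = C(8,7)·0.44^7·0.56^1 = 8·0.00319278·0.56 = 0.0143036
  f_II = C(8,7)·0.49^7·0.51^1 = 8·0.00678223·0.51 = 0.0276715
  f_III = C(8,7)·0.90^7·0.10^1 = 8·0.478297·0.1 = 0.382638
Prior × likelihood for each component:
  P(Z=I)·f_I = 0.43 × 0.0143036 = 0.00615057
  P(Z=II)·f_II = 0.16 × 0.0276715 = 0.00442744
  P(Z=III)·f_III = 0.41 × 0.382638 = 0.156881
Evidence: 0.00615057 + 0.00442744 + 0.156881 = 0.167459
Responsibility of Cluster III: 0.156881 / 0.167459 ≈ 0.9368

0.9368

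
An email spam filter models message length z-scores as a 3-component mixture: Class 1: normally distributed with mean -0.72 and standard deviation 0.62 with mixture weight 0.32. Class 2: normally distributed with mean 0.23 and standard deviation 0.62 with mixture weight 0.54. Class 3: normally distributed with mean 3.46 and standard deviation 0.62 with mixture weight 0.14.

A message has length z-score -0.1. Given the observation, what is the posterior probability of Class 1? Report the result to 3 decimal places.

Posterior ∝ prior × likelihood, so P(k | x) ∝ π_k f_k(x); normalise over all components.
Normal densities:
  L_1 = 0.390275
  L_2 = 0.558471
  L_3 = 4.45874e-08
Multiply by the mixture weights:
  π_1·L_1 = 0.32 × 0.390275 = 0.124888
  π_2·L_2 = 0.54 × 0.558471 = 0.301575
  π_3·L_3 = 0.14 × 4.45874e-08 = 6.24224e-09
Marginal: 0.124888 + 0.301575 + 6.24224e-09 = 0.426463
P(Class 1 | x) = 0.124888 / 0.426463 ≈ 0.293

0.293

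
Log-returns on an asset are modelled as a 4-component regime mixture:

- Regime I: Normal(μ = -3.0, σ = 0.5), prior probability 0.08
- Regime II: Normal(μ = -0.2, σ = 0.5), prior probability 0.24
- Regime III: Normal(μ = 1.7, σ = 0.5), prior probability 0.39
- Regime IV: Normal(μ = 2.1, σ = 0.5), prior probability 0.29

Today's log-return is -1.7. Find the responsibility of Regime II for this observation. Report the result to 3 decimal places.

0.495

By Bayes' theorem, P(k | x) = P(Z=k) f_k(x) / Σ_j P(Z=j) f_j(x).
Component likelihoods at x = -1.7:
  p_I = 0.0271659
  p_II = 0.0088637
  p_III = 7.26192e-11
  p_IV = 2.28831e-13
Multiply by the mixture weights:
  P(Z=I)·p_I = 0.08 × 0.0271659 = 0.00217328
  P(Z=II)·p_II = 0.24 × 0.0088637 = 0.00212729
  P(Z=III)·p_III = 0.39 × 7.26192e-11 = 2.83215e-11
  P(Z=IV)·p_IV = 0.29 × 2.28831e-13 = 6.63611e-14
Normaliser: 0.00217328 + 0.00212729 + 2.83215e-11 + 6.63611e-14 = 0.00430056
P(Regime II | -1.7) ≈ 0.495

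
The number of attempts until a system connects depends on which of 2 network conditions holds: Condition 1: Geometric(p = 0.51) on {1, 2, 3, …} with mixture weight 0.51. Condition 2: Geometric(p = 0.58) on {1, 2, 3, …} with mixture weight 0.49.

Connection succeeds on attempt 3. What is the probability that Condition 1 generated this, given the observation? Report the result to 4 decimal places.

0.5547

The responsibility of component k is P(Z=k) f_k(x) divided by Σ_j P(Z=j) f_j(x).
Evaluate each component's likelihood at the observed value:
  f_1 = 0.51·(1−0.51)^2 = 0.51·0.2401 = 0.122451
  f_2 = 0.58·(1−0.58)^2 = 0.58·0.1764 = 0.102312
Unnormalised posteriors:
  P(Z=1)·f_1 = 0.51 × 0.122451 = 0.06245
  P(Z=2)·f_2 = 0.49 × 0.102312 = 0.0501329
Marginal: 0.06245 + 0.0501329 = 0.112583
P(Condition 1 | the observation) = 0.06245 / 0.112583 ≈ 0.5547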